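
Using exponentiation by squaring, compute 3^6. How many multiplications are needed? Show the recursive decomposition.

Computing 3^6 by squaring (build up from 3^1; each line after the first costs one multiplication):

3^1 = 3
3^2 = (3^1)^2 = 3^2 = 9
3^3 = 3 * 3^2 = 3 * 9 = 27
3^6 = (3^3)^2 = 27^2 = 729

Result: 729
Multiplications needed: 3 (3 lines after 3^1)

3^6 = 729. Using exponentiation by squaring, this requires 3 multiplications. The key idea: if the exponent is even, square the half-power; if odd, multiply by the base once.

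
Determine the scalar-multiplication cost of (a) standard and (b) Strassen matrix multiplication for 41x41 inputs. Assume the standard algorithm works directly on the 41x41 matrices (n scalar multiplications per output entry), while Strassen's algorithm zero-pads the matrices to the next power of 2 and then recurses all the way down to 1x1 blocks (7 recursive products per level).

Matrix multiplication for 41x41 matrices:

Strassen's algorithm requires power-of-2 dimensions. Pad 41x41 to 64x64 (next power of 2).

Standard algorithm: 41^3 = 68921 multiplications
Strassen's algorithm: 7^(log2(64)) = 7^6 = 117649 multiplications
Difference: 68921 - 117649 = -48728 (Strassen uses MORE here due to padding overhead — for small or just-over-power-of-2 n, padding can outweigh the per-level savings)

Standard: 68921 multiplications (41^3). Strassen: 117649 multiplications (7^6, after padding to 64x64). Strassen reduces 8 recursive multiplications to 7 at each level.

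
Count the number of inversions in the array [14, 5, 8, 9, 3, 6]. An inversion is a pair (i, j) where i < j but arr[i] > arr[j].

Finding inversions in [14, 5, 8, 9, 3, 6]:

(0, 1): arr[0]=14 > arr[1]=5
(0, 2): arr[0]=14 > arr[2]=8
(0, 3): arr[0]=14 > arr[3]=9
(0, 4): arr[0]=14 > arr[4]=3
(0, 5): arr[0]=14 > arr[5]=6
(1, 4): arr[1]=5 > arr[4]=3
(2, 4): arr[2]=8 > arr[4]=3
(2, 5): arr[2]=8 > arr[5]=6
(3, 4): arr[3]=9 > arr[4]=3
(3, 5): arr[3]=9 > arr[5]=6

Total inversions: 10

The array has 10 inversion(s): (0,1), (0,2), (0,3), (0,4), (0,5), (1,4), (2,4), (2,5), (3,4), (3,5). Each pair (i,j) satisfies i < j and arr[i] > arr[j].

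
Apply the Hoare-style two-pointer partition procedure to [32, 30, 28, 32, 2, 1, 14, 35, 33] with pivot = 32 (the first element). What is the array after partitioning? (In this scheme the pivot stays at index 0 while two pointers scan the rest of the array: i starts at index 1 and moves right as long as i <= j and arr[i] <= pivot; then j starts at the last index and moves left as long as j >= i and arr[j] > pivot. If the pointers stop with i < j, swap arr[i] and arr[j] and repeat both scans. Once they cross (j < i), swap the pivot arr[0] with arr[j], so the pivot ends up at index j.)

Hoare-style two-pointer partition with pivot = 32:

Initial array: [32, 30, 28, 32, 2, 1, 14, 35, 33]

Pointers start at i = 1, j = 8.
i ends at 7, j ends at 6: the pointers have crossed (j < i), so scanning stops.

Swap pivot arr[0] with arr[6] to place pivot at position 6: [14, 30, 28, 32, 2, 1, 32, 35, 33]
Pivot position: 6

After partitioning with pivot 32, the array becomes [14, 30, 28, 32, 2, 1, 32, 35, 33]. The pivot is placed at index 6. All elements to the left of the pivot are <= 32, and all elements to the right are > 32.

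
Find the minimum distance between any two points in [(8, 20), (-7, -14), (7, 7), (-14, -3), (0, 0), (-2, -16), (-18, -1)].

Computing all pairwise distances among 7 points:

d((8, 20), (-7, -14)) = 37.1618
d((8, 20), (7, 7)) = 13.0384
d((8, 20), (-14, -3)) = 31.8277
d((8, 20), (0, 0)) = 21.5407
d((8, 20), (-2, -16)) = 37.3631
d((8, 20), (-18, -1)) = 33.4215
d((-7, -14), (7, 7)) = 25.2389
d((-7, -14), (-14, -3)) = 13.0384
d((-7, -14), (0, 0)) = 15.6525
d((-7, -14), (-2, -16)) = 5.3852
d((-7, -14), (-18, -1)) = 17.0294
d((7, 7), (-14, -3)) = 23.2594
d((7, 7), (0, 0)) = 9.8995
d((7, 7), (-2, -16)) = 24.6982
d((7, 7), (-18, -1)) = 26.2488
d((-14, -3), (0, 0)) = 14.3178
d((-14, -3), (-2, -16)) = 17.6918
d((-14, -3), (-18, -1)) = 4.4721 <-- minimum
d((0, 0), (-2, -16)) = 16.1245
d((0, 0), (-18, -1)) = 18.0278
d((-2, -16), (-18, -1)) = 21.9317

Closest pair: (-14, -3) and (-18, -1) with distance 4.4721

The closest pair is (-14, -3) and (-18, -1) with Euclidean distance 4.4721. For 7 points, brute-force pairwise comparison is shown above. For large n, the divide-and-conquer algorithm (sort by x, recurse on halves, check the dividing strip) achieves O(n log n).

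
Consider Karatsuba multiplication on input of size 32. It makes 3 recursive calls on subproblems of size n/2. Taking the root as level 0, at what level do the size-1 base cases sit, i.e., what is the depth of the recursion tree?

For divide and conquer with division factor 2:

Problem sizes at each level:
Level 0: 32
Level 1: 16
Level 2: 8
Level 3: 4
Level 4: 2
Level 5: 1

The root is level 0 and the size-1 base case is level 5 (the tree spans levels 0 through 5, i.e. 6 levels counting the root), so the depth is the number of divisions: log_2(32) = 5

The recursion tree depth is log_2(32) = 5. At each level, the problem size is divided by 2, so it takes 5 divisions to reduce to a base case of size 1. The algorithm makes 3 recursive calls at each level.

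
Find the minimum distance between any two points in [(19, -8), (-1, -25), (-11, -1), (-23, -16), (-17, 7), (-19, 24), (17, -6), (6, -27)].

Computing all pairwise distances among 8 points:

d((19, -8), (-1, -25)) = 26.2488
d((19, -8), (-11, -1)) = 30.8058
d((19, -8), (-23, -16)) = 42.7551
d((19, -8), (-17, 7)) = 39.0
d((19, -8), (-19, 24)) = 49.679
d((19, -8), (17, -6)) = 2.8284 <-- minimum
d((19, -8), (6, -27)) = 23.0217
d((-1, -25), (-11, -1)) = 26.0
d((-1, -25), (-23, -16)) = 23.7697
d((-1, -25), (-17, 7)) = 35.7771
d((-1, -25), (-19, 24)) = 52.2015
d((-1, -25), (17, -6)) = 26.1725
d((-1, -25), (6, -27)) = 7.2801
d((-11, -1), (-23, -16)) = 19.2094
d((-11, -1), (-17, 7)) = 10.0
d((-11, -1), (-19, 24)) = 26.2488
d((-11, -1), (17, -6)) = 28.4429
d((-11, -1), (6, -27)) = 31.0644
d((-23, -16), (-17, 7)) = 23.7697
d((-23, -16), (-19, 24)) = 40.1995
d((-23, -16), (17, -6)) = 41.2311
d((-23, -16), (6, -27)) = 31.0161
d((-17, 7), (-19, 24)) = 17.1172
d((-17, 7), (17, -6)) = 36.4005
d((-17, 7), (6, -27)) = 41.0488
d((-19, 24), (17, -6)) = 46.8615
d((-19, 24), (6, -27)) = 56.7979
d((17, -6), (6, -27)) = 23.7065

Closest pair: (19, -8) and (17, -6) with distance 2.8284

The closest pair is (19, -8) and (17, -6) with Euclidean distance 2.8284. For 8 points, brute-force pairwise comparison is shown above. For large n, the divide-and-conquer algorithm (sort by x, recurse on halves, check the dividing strip) achieves O(n log n).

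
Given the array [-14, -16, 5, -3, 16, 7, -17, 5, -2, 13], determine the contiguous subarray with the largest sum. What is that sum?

Using Kadane's algorithm on [-14, -16, 5, -3, 16, 7, -17, 5, -2, 13]:

Scanning through the array:
Position 1 (value -16): max_ending_here = -16, max_so_far = -14
Position 2 (value 5): max_ending_here = 5, max_so_far = 5
Position 3 (value -3): max_ending_here = 2, max_so_far = 5
Position 4 (value 16): max_ending_here = 18, max_so_far = 18
Position 5 (value 7): max_ending_here = 25, max_so_far = 25
Position 6 (value -17): max_ending_here = 8, max_so_far = 25
Position 7 (value 5): max_ending_here = 13, max_so_far = 25
Position 8 (value -2): max_ending_here = 11, max_so_far = 25
Position 9 (value 13): max_ending_here = 24, max_so_far = 25

Maximum subarray: [5, -3, 16, 7]
Maximum sum: 25

The maximum subarray is [5, -3, 16, 7] with sum 25. This subarray runs from index 2 to index 5.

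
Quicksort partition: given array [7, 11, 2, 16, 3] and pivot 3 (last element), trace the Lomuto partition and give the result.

Lomuto partition with pivot = 3:

Initial array: [7, 11, 2, 16, 3]

arr[0]=7 > 3: no swap
arr[1]=11 > 3: no swap
arr[2]=2 <= 3: swap with position 0, array becomes [2, 11, 7, 16, 3]
arr[3]=16 > 3: no swap

Place pivot at position 1: [2, 3, 7, 16, 11]
Pivot position: 1

After partitioning with pivot 3, the array becomes [2, 3, 7, 16, 11]. The pivot is placed at index 1. All elements to the left of the pivot are <= 3, and all elements to the right are > 3.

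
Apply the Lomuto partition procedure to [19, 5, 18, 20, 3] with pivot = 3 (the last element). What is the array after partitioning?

Lomuto partition with pivot = 3:

Initial array: [19, 5, 18, 20, 3]

arr[0]=19 > 3: no swap
arr[1]=5 > 3: no swap
arr[2]=18 > 3: no swap
arr[3]=20 > 3: no swap

Place pivot at position 0: [3, 5, 18, 20, 19]
Pivot position: 0

After partitioning with pivot 3, the array becomes [3, 5, 18, 20, 19]. The pivot is placed at index 0. All elements to the left of the pivot are <= 3, and all elements to the right are > 3.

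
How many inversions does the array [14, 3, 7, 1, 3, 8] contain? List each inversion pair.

Finding inversions in [14, 3, 7, 1, 3, 8]:

(0, 1): arr[0]=14 > arr[1]=3
(0, 2): arr[0]=14 > arr[2]=7
(0, 3): arr[0]=14 > arr[3]=1
(0, 4): arr[0]=14 > arr[4]=3
(0, 5): arr[0]=14 > arr[5]=8
(1, 3): arr[1]=3 > arr[3]=1
(2, 3): arr[2]=7 > arr[3]=1
(2, 4): arr[2]=7 > arr[4]=3

Total inversions: 8

The array has 8 inversion(s): (0,1), (0,2), (0,3), (0,4), (0,5), (1,3), (2,3), (2,4). Each pair (i,j) satisfies i < j and arr[i] > arr[j].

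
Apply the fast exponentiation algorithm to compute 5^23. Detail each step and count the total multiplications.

Computing 5^23 by squaring (build up from 5^1; each line after the first costs one multiplication):

5^1 = 5
5^2 = (5^1)^2 = 5^2 = 25
5^4 = (5^2)^2 = 25^2 = 625
5^5 = 5 * 5^4 = 5 * 625 = 3125
5^10 = (5^5)^2 = 3125^2 = 9765625
5^11 = 5 * 5^10 = 5 * 9765625 = 48828125
5^22 = (5^11)^2 = 48828125^2 = 2384185791015625
5^23 = 5 * 5^22 = 5 * 2384185791015625 = 11920928955078125

Result: 11920928955078125
Multiplications needed: 7 (7 lines after 5^1)

5^23 = 11920928955078125. Using exponentiation by squaring, this requires 7 multiplications. The key idea: if the exponent is even, square the half-power; if odd, multiply by the base once.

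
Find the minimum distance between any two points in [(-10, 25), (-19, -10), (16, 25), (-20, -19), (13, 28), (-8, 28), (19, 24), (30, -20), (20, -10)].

Computing all pairwise distances among 9 points:

d((-10, 25), (-19, -10)) = 36.1386
d((-10, 25), (16, 25)) = 26.0
d((-10, 25), (-20, -19)) = 45.1221
d((-10, 25), (13, 28)) = 23.1948
d((-10, 25), (-8, 28)) = 3.6056
d((-10, 25), (19, 24)) = 29.0172
d((-10, 25), (30, -20)) = 60.208
d((-10, 25), (20, -10)) = 46.0977
d((-19, -10), (16, 25)) = 49.4975
d((-19, -10), (-20, -19)) = 9.0554
d((-19, -10), (13, 28)) = 49.679
d((-19, -10), (-8, 28)) = 39.5601
d((-19, -10), (19, 24)) = 50.9902
d((-19, -10), (30, -20)) = 50.01
d((-19, -10), (20, -10)) = 39.0
d((16, 25), (-20, -19)) = 56.8507
d((16, 25), (13, 28)) = 4.2426
d((16, 25), (-8, 28)) = 24.1868
d((16, 25), (19, 24)) = 3.1623 <-- minimum
d((16, 25), (30, -20)) = 47.1275
d((16, 25), (20, -10)) = 35.2278
d((-20, -19), (13, 28)) = 57.4282
d((-20, -19), (-8, 28)) = 48.5077
d((-20, -19), (19, 24)) = 58.0517
d((-20, -19), (30, -20)) = 50.01
d((-20, -19), (20, -10)) = 41.0
d((13, 28), (-8, 28)) = 21.0
d((13, 28), (19, 24)) = 7.2111
d((13, 28), (30, -20)) = 50.9215
d((13, 28), (20, -10)) = 38.6394
d((-8, 28), (19, 24)) = 27.2947
d((-8, 28), (30, -20)) = 61.2209
d((-8, 28), (20, -10)) = 47.2017
d((19, 24), (30, -20)) = 45.3542
d((19, 24), (20, -10)) = 34.0147
d((30, -20), (20, -10)) = 14.1421

Closest pair: (16, 25) and (19, 24) with distance 3.1623

The closest pair is (16, 25) and (19, 24) with Euclidean distance 3.1623. For 9 points, brute-force pairwise comparison is shown above. For large n, the divide-and-conquer algorithm (sort by x, recurse on halves, check the dividing strip) achieves O(n log n).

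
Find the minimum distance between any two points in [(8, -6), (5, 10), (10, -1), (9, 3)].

Computing all pairwise distances among 4 points:

d((8, -6), (5, 10)) = 16.2788
d((8, -6), (10, -1)) = 5.3852
d((8, -6), (9, 3)) = 9.0554
d((5, 10), (10, -1)) = 12.083
d((5, 10), (9, 3)) = 8.0623
d((10, -1), (9, 3)) = 4.1231 <-- minimum

Closest pair: (10, -1) and (9, 3) with distance 4.1231

The closest pair is (10, -1) and (9, 3) with Euclidean distance 4.1231. For 4 points, brute-force pairwise comparison is shown above. For large n, the divide-and-conquer algorithm (sort by x, recurse on halves, check the dividing strip) achieves O(n log n).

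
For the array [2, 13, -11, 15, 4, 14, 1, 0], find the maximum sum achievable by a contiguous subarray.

Using Kadane's algorithm on [2, 13, -11, 15, 4, 14, 1, 0]:

Scanning through the array:
Position 1 (value 13): max_ending_here = 15, max_so_far = 15
Position 2 (value -11): max_ending_here = 4, max_so_far = 15
Position 3 (value 15): max_ending_here = 19, max_so_far = 19
Position 4 (value 4): max_ending_here = 23, max_so_far = 23
Position 5 (value 14): max_ending_here = 37, max_so_far = 37
Position 6 (value 1): max_ending_here = 38, max_so_far = 38
Position 7 (value 0): max_ending_here = 38, max_so_far = 38

Maximum subarray: [2, 13, -11, 15, 4, 14, 1]
Maximum sum: 38

The maximum subarray is [2, 13, -11, 15, 4, 14, 1] with sum 38. This subarray runs from index 0 to index 6.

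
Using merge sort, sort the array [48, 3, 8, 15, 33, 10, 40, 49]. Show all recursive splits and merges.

Merge sort trace:

Split: [48, 3, 8, 15, 33, 10, 40, 49] -> [48, 3, 8, 15] and [33, 10, 40, 49]
  Split: [48, 3, 8, 15] -> [48, 3] and [8, 15]
    Split: [48, 3] -> [48] and [3]
    Merge: [48] + [3] -> [3, 48]
    Split: [8, 15] -> [8] and [15]
    Merge: [8] + [15] -> [8, 15]
  Merge: [3, 48] + [8, 15] -> [3, 8, 15, 48]
  Split: [33, 10, 40, 49] -> [33, 10] and [40, 49]
    Split: [33, 10] -> [33] and [10]
    Merge: [33] + [10] -> [10, 33]
    Split: [40, 49] -> [40] and [49]
    Merge: [40] + [49] -> [40, 49]
  Merge: [10, 33] + [40, 49] -> [10, 33, 40, 49]
Merge: [3, 8, 15, 48] + [10, 33, 40, 49] -> [3, 8, 10, 15, 33, 40, 48, 49]

Final sorted array: [3, 8, 10, 15, 33, 40, 48, 49]

The merge sort proceeds by recursively splitting the array and merging sorted halves.
After all merges, the sorted array is [3, 8, 10, 15, 33, 40, 48, 49].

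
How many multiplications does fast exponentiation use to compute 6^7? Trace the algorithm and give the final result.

Computing 6^7 by squaring (build up from 6^1; each line after the first costs one multiplication):

6^1 = 6
6^2 = (6^1)^2 = 6^2 = 36
6^3 = 6 * 6^2 = 6 * 36 = 216
6^6 = (6^3)^2 = 216^2 = 46656
6^7 = 6 * 6^6 = 6 * 46656 = 279936

Result: 279936
Multiplications needed: 4 (4 lines after 6^1)

6^7 = 279936. Using exponentiation by squaring, this requires 4 multiplications. The key idea: if the exponent is even, square the half-power; if odd, multiply by the base once.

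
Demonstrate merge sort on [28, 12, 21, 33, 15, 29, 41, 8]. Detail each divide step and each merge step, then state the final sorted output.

Merge sort trace:

Split: [28, 12, 21, 33, 15, 29, 41, 8] -> [28, 12, 21, 33] and [15, 29, 41, 8]
  Split: [28, 12, 21, 33] -> [28, 12] and [21, 33]
    Split: [28, 12] -> [28] and [12]
    Merge: [28] + [12] -> [12, 28]
    Split: [21, 33] -> [21] and [33]
    Merge: [21] + [33] -> [21, 33]
  Merge: [12, 28] + [21, 33] -> [12, 21, 28, 33]
  Split: [15, 29, 41, 8] -> [15, 29] and [41, 8]
    Split: [15, 29] -> [15] and [29]
    Merge: [15] + [29] -> [15, 29]
    Split: [41, 8] -> [41] and [8]
    Merge: [41] + [8] -> [8, 41]
  Merge: [15, 29] + [8, 41] -> [8, 15, 29, 41]
Merge: [12, 21, 28, 33] + [8, 15, 29, 41] -> [8, 12, 15, 21, 28, 29, 33, 41]

Final sorted array: [8, 12, 15, 21, 28, 29, 33, 41]

The merge sort proceeds by recursively splitting the array and merging sorted halves.
After all merges, the sorted array is [8, 12, 15, 21, 28, 29, 33, 41].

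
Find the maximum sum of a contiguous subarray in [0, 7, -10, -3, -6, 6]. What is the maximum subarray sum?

Using Kadane's algorithm on [0, 7, -10, -3, -6, 6]:

Scanning through the array:
Position 1 (value 7): max_ending_here = 7, max_so_far = 7
Position 2 (value -10): max_ending_here = -3, max_so_far = 7
Position 3 (value -3): max_ending_here = -3, max_so_far = 7
Position 4 (value -6): max_ending_here = -6, max_so_far = 7
Position 5 (value 6): max_ending_here = 6, max_so_far = 7

Maximum subarray: [0, 7]
Maximum sum: 7

The maximum subarray is [0, 7] with sum 7. This subarray runs from index 0 to index 1.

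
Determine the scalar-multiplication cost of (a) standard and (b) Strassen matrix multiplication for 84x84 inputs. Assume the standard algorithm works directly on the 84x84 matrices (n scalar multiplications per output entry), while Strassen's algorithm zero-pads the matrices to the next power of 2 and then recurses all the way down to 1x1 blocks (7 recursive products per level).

Matrix multiplication for 84x84 matrices:

Strassen's algorithm requires power-of-2 dimensions. Pad 84x84 to 128x128 (next power of 2).

Standard algorithm: 84^3 = 592704 multiplications
Strassen's algorithm: 7^(log2(128)) = 7^7 = 823543 multiplications
Difference: 592704 - 823543 = -230839 (Strassen uses MORE here due to padding overhead — for small or just-over-power-of-2 n, padding can outweigh the per-level savings)

Standard: 592704 multiplications (84^3). Strassen: 823543 multiplications (7^7, after padding to 128x128). Strassen reduces 8 recursive multiplications to 7 at each level.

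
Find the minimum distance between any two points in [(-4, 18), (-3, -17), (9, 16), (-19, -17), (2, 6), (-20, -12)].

Computing all pairwise distances among 6 points:

d((-4, 18), (-3, -17)) = 35.0143
d((-4, 18), (9, 16)) = 13.1529
d((-4, 18), (-19, -17)) = 38.0789
d((-4, 18), (2, 6)) = 13.4164
d((-4, 18), (-20, -12)) = 34.0
d((-3, -17), (9, 16)) = 35.1141
d((-3, -17), (-19, -17)) = 16.0
d((-3, -17), (2, 6)) = 23.5372
d((-3, -17), (-20, -12)) = 17.72
d((9, 16), (-19, -17)) = 43.2782
d((9, 16), (2, 6)) = 12.2066
d((9, 16), (-20, -12)) = 40.3113
d((-19, -17), (2, 6)) = 31.1448
d((-19, -17), (-20, -12)) = 5.099 <-- minimum
d((2, 6), (-20, -12)) = 28.4253

Closest pair: (-19, -17) and (-20, -12) with distance 5.099

The closest pair is (-19, -17) and (-20, -12) with Euclidean distance 5.099. For 6 points, brute-force pairwise comparison is shown above. For large n, the divide-and-conquer algorithm (sort by x, recurse on halves, check the dividing strip) achieves O(n log n).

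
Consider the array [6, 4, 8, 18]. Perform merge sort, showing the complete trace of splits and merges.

Merge sort trace:

Split: [6, 4, 8, 18] -> [6, 4] and [8, 18]
  Split: [6, 4] -> [6] and [4]
  Merge: [6] + [4] -> [4, 6]
  Split: [8, 18] -> [8] and [18]
  Merge: [8] + [18] -> [8, 18]
Merge: [4, 6] + [8, 18] -> [4, 6, 8, 18]

Final sorted array: [4, 6, 8, 18]

The merge sort proceeds by recursively splitting the array and merging sorted halves.
After all merges, the sorted array is [4, 6, 8, 18].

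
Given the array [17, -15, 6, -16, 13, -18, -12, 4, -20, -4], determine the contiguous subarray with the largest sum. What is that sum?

Using Kadane's algorithm on [17, -15, 6, -16, 13, -18, -12, 4, -20, -4]:

Scanning through the array:
Position 1 (value -15): max_ending_here = 2, max_so_far = 17
Position 2 (value 6): max_ending_here = 8, max_so_far = 17
Position 3 (value -16): max_ending_here = -8, max_so_far = 17
Position 4 (value 13): max_ending_here = 13, max_so_far = 17
Position 5 (value -18): max_ending_here = -5, max_so_far = 17
Position 6 (value -12): max_ending_here = -12, max_so_far = 17
Position 7 (value 4): max_ending_here = 4, max_so_far = 17
Position 8 (value -20): max_ending_here = -16, max_so_far = 17
Position 9 (value -4): max_ending_here = -4, max_so_far = 17

Maximum subarray: [17]
Maximum sum: 17

The maximum subarray is [17] with sum 17. This subarray runs from index 0 to index 0.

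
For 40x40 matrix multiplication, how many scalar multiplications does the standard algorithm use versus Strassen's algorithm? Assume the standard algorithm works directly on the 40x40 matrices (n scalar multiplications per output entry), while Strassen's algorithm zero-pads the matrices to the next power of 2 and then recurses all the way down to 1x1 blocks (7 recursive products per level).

Matrix multiplication for 40x40 matrices:

Strassen's algorithm requires power-of-2 dimensions. Pad 40x40 to 64x64 (next power of 2).

Standard algorithm: 40^3 = 64000 multiplications
Strassen's algorithm: 7^(log2(64)) = 7^6 = 117649 multiplications
Difference: 64000 - 117649 = -53649 (Strassen uses MORE here due to padding overhead — for small or just-over-power-of-2 n, padding can outweigh the per-level savings)

Standard: 64000 multiplications (40^3). Strassen: 117649 multiplications (7^6, after padding to 64x64). Strassen reduces 8 recursive multiplications to 7 at each level.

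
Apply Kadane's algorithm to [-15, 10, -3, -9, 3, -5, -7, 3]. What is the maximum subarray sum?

Using Kadane's algorithm on [-15, 10, -3, -9, 3, -5, -7, 3]:

Scanning through the array:
Position 1 (value 10): max_ending_here = 10, max_so_far = 10
Position 2 (value -3): max_ending_here = 7, max_so_far = 10
Position 3 (value -9): max_ending_here = -2, max_so_far = 10
Position 4 (value 3): max_ending_here = 3, max_so_far = 10
Position 5 (value -5): max_ending_here = -2, max_so_far = 10
Position 6 (value -7): max_ending_here = -7, max_so_far = 10
Position 7 (value 3): max_ending_here = 3, max_so_far = 10

Maximum subarray: [10]
Maximum sum: 10

The maximum subarray is [10] with sum 10. This subarray runs from index 1 to index 1.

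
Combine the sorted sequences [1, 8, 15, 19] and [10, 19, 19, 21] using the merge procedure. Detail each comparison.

Merging process:

Compare 1 vs 10: take 1 from left. Merged: [1]
Compare 8 vs 10: take 8 from left. Merged: [1, 8]
Compare 15 vs 10: take 10 from right. Merged: [1, 8, 10]
Compare 15 vs 19: take 15 from left. Merged: [1, 8, 10, 15]
Compare 19 vs 19: take 19 from left. Merged: [1, 8, 10, 15, 19]
Append remaining from right: [19, 19, 21]. Merged: [1, 8, 10, 15, 19, 19, 19, 21]

Final merged array: [1, 8, 10, 15, 19, 19, 19, 21]
Total comparisons: 5

The merged array is [1, 8, 10, 15, 19, 19, 19, 21], requiring 5 comparisons. The merge step runs in O(n) time where n is the total number of elements.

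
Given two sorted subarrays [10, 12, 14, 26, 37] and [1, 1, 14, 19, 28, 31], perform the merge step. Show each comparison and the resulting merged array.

Merging process:

Compare 10 vs 1: take 1 from right. Merged: [1]
Compare 10 vs 1: take 1 from right. Merged: [1, 1]
Compare 10 vs 14: take 10 from left. Merged: [1, 1, 10]
Compare 12 vs 14: take 12 from left. Merged: [1, 1, 10, 12]
Compare 14 vs 14: take 14 from left. Merged: [1, 1, 10, 12, 14]
Compare 26 vs 14: take 14 from right. Merged: [1, 1, 10, 12, 14, 14]
Compare 26 vs 19: take 19 from right. Merged: [1, 1, 10, 12, 14, 14, 19]
Compare 26 vs 28: take 26 from left. Merged: [1, 1, 10, 12, 14, 14, 19, 26]
Compare 37 vs 28: take 28 from right. Merged: [1, 1, 10, 12, 14, 14, 19, 26, 28]
Compare 37 vs 31: take 31 from right. Merged: [1, 1, 10, 12, 14, 14, 19, 26, 28, 31]
Append remaining from left: [37]. Merged: [1, 1, 10, 12, 14, 14, 19, 26, 28, 31, 37]

Final merged array: [1, 1, 10, 12, 14, 14, 19, 26, 28, 31, 37]
Total comparisons: 10

The merged array is [1, 1, 10, 12, 14, 14, 19, 26, 28, 31, 37], requiring 10 comparisons. The merge step runs in O(n) time where n is the total number of elements.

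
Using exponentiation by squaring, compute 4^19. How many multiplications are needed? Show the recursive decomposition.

Computing 4^19 by squaring (build up from 4^1; each line after the first costs one multiplication):

4^1 = 4
4^2 = (4^1)^2 = 4^2 = 16
4^4 = (4^2)^2 = 16^2 = 256
4^8 = (4^4)^2 = 256^2 = 65536
4^9 = 4 * 4^8 = 4 * 65536 = 262144
4^18 = (4^9)^2 = 262144^2 = 68719476736
4^19 = 4 * 4^18 = 4 * 68719476736 = 274877906944

Result: 274877906944
Multiplications needed: 6 (6 lines after 4^1)

4^19 = 274877906944. Using exponentiation by squaring, this requires 6 multiplications. The key idea: if the exponent is even, square the half-power; if odd, multiply by the base once.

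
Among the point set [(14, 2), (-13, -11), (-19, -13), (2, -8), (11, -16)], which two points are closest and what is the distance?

Computing all pairwise distances among 5 points:

d((14, 2), (-13, -11)) = 29.9666
d((14, 2), (-19, -13)) = 36.2491
d((14, 2), (2, -8)) = 15.6205
d((14, 2), (11, -16)) = 18.2483
d((-13, -11), (-19, -13)) = 6.3246 <-- minimum
d((-13, -11), (2, -8)) = 15.2971
d((-13, -11), (11, -16)) = 24.5153
d((-19, -13), (2, -8)) = 21.587
d((-19, -13), (11, -16)) = 30.1496
d((2, -8), (11, -16)) = 12.0416

Closest pair: (-13, -11) and (-19, -13) with distance 6.3246

The closest pair is (-13, -11) and (-19, -13) with Euclidean distance 6.3246. For 5 points, brute-force pairwise comparison is shown above. For large n, the divide-and-conquer algorithm (sort by x, recurse on halves, check the dividing strip) achieves O(n log n).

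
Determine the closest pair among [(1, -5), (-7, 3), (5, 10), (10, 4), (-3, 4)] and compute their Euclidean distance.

Computing all pairwise distances among 5 points:

d((1, -5), (-7, 3)) = 11.3137
d((1, -5), (5, 10)) = 15.5242
d((1, -5), (10, 4)) = 12.7279
d((1, -5), (-3, 4)) = 9.8489
d((-7, 3), (5, 10)) = 13.8924
d((-7, 3), (10, 4)) = 17.0294
d((-7, 3), (-3, 4)) = 4.1231 <-- minimum
d((5, 10), (10, 4)) = 7.8102
d((5, 10), (-3, 4)) = 10.0
d((10, 4), (-3, 4)) = 13.0

Closest pair: (-7, 3) and (-3, 4) with distance 4.1231

The closest pair is (-7, 3) and (-3, 4) with Euclidean distance 4.1231. For 5 points, brute-force pairwise comparison is shown above. For large n, the divide-and-conquer algorithm (sort by x, recurse on halves, check the dividing strip) achieves O(n log n).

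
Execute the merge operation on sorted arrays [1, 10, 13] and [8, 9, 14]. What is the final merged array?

Merging process:

Compare 1 vs 8: take 1 from left. Merged: [1]
Compare 10 vs 8: take 8 from right. Merged: [1, 8]
Compare 10 vs 9: take 9 from right. Merged: [1, 8, 9]
Compare 10 vs 14: take 10 from left. Merged: [1, 8, 9, 10]
Compare 13 vs 14: take 13 from left. Merged: [1, 8, 9, 10, 13]
Append remaining from right: [14]. Merged: [1, 8, 9, 10, 13, 14]

Final merged array: [1, 8, 9, 10, 13, 14]
Total comparisons: 5

The merged array is [1, 8, 9, 10, 13, 14], requiring 5 comparisons. The merge step runs in O(n) time where n is the total number of elements.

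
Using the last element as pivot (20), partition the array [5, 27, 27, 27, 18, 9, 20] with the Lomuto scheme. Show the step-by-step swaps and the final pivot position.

Lomuto partition with pivot = 20:

Initial array: [5, 27, 27, 27, 18, 9, 20]

arr[0]=5 <= 20: swap with position 0, array becomes [5, 27, 27, 27, 18, 9, 20]
arr[1]=27 > 20: no swap
arr[2]=27 > 20: no swap
arr[3]=27 > 20: no swap
arr[4]=18 <= 20: swap with position 1, array becomes [5, 18, 27, 27, 27, 9, 20]
arr[5]=9 <= 20: swap with position 2, array becomes [5, 18, 9, 27, 27, 27, 20]

Place pivot at position 3: [5, 18, 9, 20, 27, 27, 27]
Pivot position: 3

After partitioning with pivot 20, the array becomes [5, 18, 9, 20, 27, 27, 27]. The pivot is placed at index 3. All elements to the left of the pivot are <= 20, and all elements to the right are > 20.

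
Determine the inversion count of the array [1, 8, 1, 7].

Finding inversions in [1, 8, 1, 7]:

(1, 2): arr[1]=8 > arr[2]=1
(1, 3): arr[1]=8 > arr[3]=7

Total inversions: 2

The array has 2 inversion(s): (1,2), (1,3). Each pair (i,j) satisfies i < j and arr[i] > arr[j].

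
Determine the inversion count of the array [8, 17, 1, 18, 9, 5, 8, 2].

Finding inversions in [8, 17, 1, 18, 9, 5, 8, 2]:

(0, 2): arr[0]=8 > arr[2]=1
(0, 5): arr[0]=8 > arr[5]=5
(0, 7): arr[0]=8 > arr[7]=2
(1, 2): arr[1]=17 > arr[2]=1
(1, 4): arr[1]=17 > arr[4]=9
(1, 5): arr[1]=17 > arr[5]=5
(1, 6): arr[1]=17 > arr[6]=8
(1, 7): arr[1]=17 > arr[7]=2
(3, 4): arr[3]=18 > arr[4]=9
(3, 5): arr[3]=18 > arr[5]=5
(3, 6): arr[3]=18 > arr[6]=8
(3, 7): arr[3]=18 > arr[7]=2
(4, 5): arr[4]=9 > arr[5]=5
(4, 6): arr[4]=9 > arr[6]=8
(4, 7): arr[4]=9 > arr[7]=2
(5, 7): arr[5]=5 > arr[7]=2
(6, 7): arr[6]=8 > arr[7]=2

Total inversions: 17

The array has 17 inversion(s): (0,2), (0,5), (0,7), (1,2), (1,4), (1,5), (1,6), (1,7), (3,4), (3,5), (3,6), (3,7), (4,5), (4,6), (4,7), (5,7), (6,7). Each pair (i,j) satisfies i < j and arr[i] > arr[j].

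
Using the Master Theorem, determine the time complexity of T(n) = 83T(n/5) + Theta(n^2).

Master Theorem for T(n) = 83T(n/5) + O(n^2):

a = 83, b = 5, c = 2
log_b(a) = log_5(83) = 2.7456

Case 1: c = 2 < log_5(83) = 2.7456
T(n) = O(n^(log_5 83))

For T(n) = 83T(n/5) + O(n^2): log_5(83) = 2.7456. This is Case 1 of the Master Theorem (c < log_b(a), work dominated by leaves), giving O(n^(log_5 83)).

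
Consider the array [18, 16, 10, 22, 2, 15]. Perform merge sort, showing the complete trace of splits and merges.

Merge sort trace:

Split: [18, 16, 10, 22, 2, 15] -> [18, 16, 10] and [22, 2, 15]
  Split: [18, 16, 10] -> [18] and [16, 10]
    Split: [16, 10] -> [16] and [10]
    Merge: [16] + [10] -> [10, 16]
  Merge: [18] + [10, 16] -> [10, 16, 18]
  Split: [22, 2, 15] -> [22] and [2, 15]
    Split: [2, 15] -> [2] and [15]
    Merge: [2] + [15] -> [2, 15]
  Merge: [22] + [2, 15] -> [2, 15, 22]
Merge: [10, 16, 18] + [2, 15, 22] -> [2, 10, 15, 16, 18, 22]

Final sorted array: [2, 10, 15, 16, 18, 22]

The merge sort proceeds by recursively splitting the array and merging sorted halves.
After all merges, the sorted array is [2, 10, 15, 16, 18, 22].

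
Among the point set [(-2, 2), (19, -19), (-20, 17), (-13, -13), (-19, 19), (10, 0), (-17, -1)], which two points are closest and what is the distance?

Computing all pairwise distances among 7 points:

d((-2, 2), (19, -19)) = 29.6985
d((-2, 2), (-20, 17)) = 23.4307
d((-2, 2), (-13, -13)) = 18.6011
d((-2, 2), (-19, 19)) = 24.0416
d((-2, 2), (10, 0)) = 12.1655
d((-2, 2), (-17, -1)) = 15.2971
d((19, -19), (-20, 17)) = 53.0754
d((19, -19), (-13, -13)) = 32.5576
d((19, -19), (-19, 19)) = 53.7401
d((19, -19), (10, 0)) = 21.0238
d((19, -19), (-17, -1)) = 40.2492
d((-20, 17), (-13, -13)) = 30.8058
d((-20, 17), (-19, 19)) = 2.2361 <-- minimum
d((-20, 17), (10, 0)) = 34.4819
d((-20, 17), (-17, -1)) = 18.2483
d((-13, -13), (-19, 19)) = 32.5576
d((-13, -13), (10, 0)) = 26.4197
d((-13, -13), (-17, -1)) = 12.6491
d((-19, 19), (10, 0)) = 34.6699
d((-19, 19), (-17, -1)) = 20.0998
d((10, 0), (-17, -1)) = 27.0185

Closest pair: (-20, 17) and (-19, 19) with distance 2.2361

The closest pair is (-20, 17) and (-19, 19) with Euclidean distance 2.2361. For 7 points, brute-force pairwise comparison is shown above. For large n, the divide-and-conquer algorithm (sort by x, recurse on halves, check the dividing strip) achieves O(n log n).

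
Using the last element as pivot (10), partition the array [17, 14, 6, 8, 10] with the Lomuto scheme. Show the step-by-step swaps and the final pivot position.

Lomuto partition with pivot = 10:

Initial array: [17, 14, 6, 8, 10]

arr[0]=17 > 10: no swap
arr[1]=14 > 10: no swap
arr[2]=6 <= 10: swap with position 0, array becomes [6, 14, 17, 8, 10]
arr[3]=8 <= 10: swap with position 1, array becomes [6, 8, 17, 14, 10]

Place pivot at position 2: [6, 8, 10, 14, 17]
Pivot position: 2

After partitioning with pivot 10, the array becomes [6, 8, 10, 14, 17]. The pivot is placed at index 2. All elements to the left of the pivot are <= 10, and all elements to the right are > 10.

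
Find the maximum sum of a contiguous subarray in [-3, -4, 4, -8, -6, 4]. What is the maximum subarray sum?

Using Kadane's algorithm on [-3, -4, 4, -8, -6, 4]:

Scanning through the array:
Position 1 (value -4): max_ending_here = -4, max_so_far = -3
Position 2 (value 4): max_ending_here = 4, max_so_far = 4
Position 3 (value -8): max_ending_here = -4, max_so_far = 4
Position 4 (value -6): max_ending_here = -6, max_so_far = 4
Position 5 (value 4): max_ending_here = 4, max_so_far = 4

Maximum subarray: [4]
Maximum sum: 4

The maximum subarray is [4] with sum 4. This subarray runs from index 2 to index 2.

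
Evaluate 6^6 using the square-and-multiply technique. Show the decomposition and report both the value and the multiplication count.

Computing 6^6 by squaring (build up from 6^1; each line after the first costs one multiplication):

6^1 = 6
6^2 = (6^1)^2 = 6^2 = 36
6^3 = 6 * 6^2 = 6 * 36 = 216
6^6 = (6^3)^2 = 216^2 = 46656

Result: 46656
Multiplications needed: 3 (3 lines after 6^1)

6^6 = 46656. Using exponentiation by squaring, this requires 3 multiplications. The key idea: if the exponent is even, square the half-power; if odd, multiply by the base once.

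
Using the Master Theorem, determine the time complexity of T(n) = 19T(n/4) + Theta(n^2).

Master Theorem for T(n) = 19T(n/4) + O(n^2):

a = 19, b = 4, c = 2
log_b(a) = log_4(19) = 2.1240

Case 1: c = 2 < log_4(19) = 2.1240
T(n) = O(n^(log_4 19))

For T(n) = 19T(n/4) + O(n^2): log_4(19) = 2.1240. This is Case 1 of the Master Theorem (c < log_b(a), work dominated by leaves), giving O(n^(log_4 19)).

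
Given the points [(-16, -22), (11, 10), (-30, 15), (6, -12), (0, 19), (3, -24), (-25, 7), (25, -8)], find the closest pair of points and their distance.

Computing all pairwise distances among 8 points:

d((-16, -22), (11, 10)) = 41.8688
d((-16, -22), (-30, 15)) = 39.5601
d((-16, -22), (6, -12)) = 24.1661
d((-16, -22), (0, 19)) = 44.0114
d((-16, -22), (3, -24)) = 19.105
d((-16, -22), (-25, 7)) = 30.3645
d((-16, -22), (25, -8)) = 43.3244
d((11, 10), (-30, 15)) = 41.3038
d((11, 10), (6, -12)) = 22.561
d((11, 10), (0, 19)) = 14.2127
d((11, 10), (3, -24)) = 34.9285
d((11, 10), (-25, 7)) = 36.1248
d((11, 10), (25, -8)) = 22.8035
d((-30, 15), (6, -12)) = 45.0
d((-30, 15), (0, 19)) = 30.2655
d((-30, 15), (3, -24)) = 51.0882
d((-30, 15), (-25, 7)) = 9.434 <-- minimum
d((-30, 15), (25, -8)) = 59.6154
d((6, -12), (0, 19)) = 31.5753
d((6, -12), (3, -24)) = 12.3693
d((6, -12), (-25, 7)) = 36.3593
d((6, -12), (25, -8)) = 19.4165
d((0, 19), (3, -24)) = 43.1045
d((0, 19), (-25, 7)) = 27.7308
d((0, 19), (25, -8)) = 36.7967
d((3, -24), (-25, 7)) = 41.7732
d((3, -24), (25, -8)) = 27.2029
d((-25, 7), (25, -8)) = 52.2015

Closest pair: (-30, 15) and (-25, 7) with distance 9.434

The closest pair is (-30, 15) and (-25, 7) with Euclidean distance 9.434. For 8 points, brute-force pairwise comparison is shown above. For large n, the divide-and-conquer algorithm (sort by x, recurse on halves, check the dividing strip) achieves O(n log n).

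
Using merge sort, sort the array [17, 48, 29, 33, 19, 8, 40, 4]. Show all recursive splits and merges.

Merge sort trace:

Split: [17, 48, 29, 33, 19, 8, 40, 4] -> [17, 48, 29, 33] and [19, 8, 40, 4]
  Split: [17, 48, 29, 33] -> [17, 48] and [29, 33]
    Split: [17, 48] -> [17] and [48]
    Merge: [17] + [48] -> [17, 48]
    Split: [29, 33] -> [29] and [33]
    Merge: [29] + [33] -> [29, 33]
  Merge: [17, 48] + [29, 33] -> [17, 29, 33, 48]
  Split: [19, 8, 40, 4] -> [19, 8] and [40, 4]
    Split: [19, 8] -> [19] and [8]
    Merge: [19] + [8] -> [8, 19]
    Split: [40, 4] -> [40] and [4]
    Merge: [40] + [4] -> [4, 40]
  Merge: [8, 19] + [4, 40] -> [4, 8, 19, 40]
Merge: [17, 29, 33, 48] + [4, 8, 19, 40] -> [4, 8, 17, 19, 29, 33, 40, 48]

Final sorted array: [4, 8, 17, 19, 29, 33, 40, 48]

The merge sort proceeds by recursively splitting the array and merging sorted halves.
After all merges, the sorted array is [4, 8, 17, 19, 29, 33, 40, 48].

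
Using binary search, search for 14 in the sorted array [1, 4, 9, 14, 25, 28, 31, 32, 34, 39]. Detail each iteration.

Binary search for 14 in [1, 4, 9, 14, 25, 28, 31, 32, 34, 39]:

lo=0, hi=9, mid=4, arr[mid]=25 -> 25 > 14, search left half
lo=0, hi=3, mid=1, arr[mid]=4 -> 4 < 14, search right half
lo=2, hi=3, mid=2, arr[mid]=9 -> 9 < 14, search right half
lo=3, hi=3, mid=3, arr[mid]=14 -> Found target at index 3!

Binary search finds 14 at index 3 after 4 comparisons. The search repeatedly halves the search space by comparing with the middle element.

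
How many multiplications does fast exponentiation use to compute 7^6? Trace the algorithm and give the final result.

Computing 7^6 by squaring (build up from 7^1; each line after the first costs one multiplication):

7^1 = 7
7^2 = (7^1)^2 = 7^2 = 49
7^3 = 7 * 7^2 = 7 * 49 = 343
7^6 = (7^3)^2 = 343^2 = 117649

Result: 117649
Multiplications needed: 3 (3 lines after 7^1)

7^6 = 117649. Using exponentiation by squaring, this requires 3 multiplications. The key idea: if the exponent is even, square the half-power; if odd, multiply by the base once.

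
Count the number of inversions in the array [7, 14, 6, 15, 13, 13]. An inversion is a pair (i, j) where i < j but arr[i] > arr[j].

Finding inversions in [7, 14, 6, 15, 13, 13]:

(0, 2): arr[0]=7 > arr[2]=6
(1, 2): arr[1]=14 > arr[2]=6
(1, 4): arr[1]=14 > arr[4]=13
(1, 5): arr[1]=14 > arr[5]=13
(3, 4): arr[3]=15 > arr[4]=13
(3, 5): arr[3]=15 > arr[5]=13

Total inversions: 6

The array has 6 inversion(s): (0,2), (1,2), (1,4), (1,5), (3,4), (3,5). Each pair (i,j) satisfies i < j and arr[i] > arr[j].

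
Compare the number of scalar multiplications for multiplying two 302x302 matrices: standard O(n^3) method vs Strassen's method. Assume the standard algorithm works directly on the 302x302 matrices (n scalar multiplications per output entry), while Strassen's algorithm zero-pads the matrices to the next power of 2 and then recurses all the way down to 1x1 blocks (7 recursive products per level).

Matrix multiplication for 302x302 matrices:

Strassen's algorithm requires power-of-2 dimensions. Pad 302x302 to 512x512 (next power of 2).

Standard algorithm: 302^3 = 27543608 multiplications
Strassen's algorithm: 7^(log2(512)) = 7^9 = 40353607 multiplications
Difference: 27543608 - 40353607 = -12809999 (Strassen uses MORE here due to padding overhead — for small or just-over-power-of-2 n, padding can outweigh the per-level savings)

Standard: 27543608 multiplications (302^3). Strassen: 40353607 multiplications (7^9, after padding to 512x512). Strassen reduces 8 recursive multiplications to 7 at each level.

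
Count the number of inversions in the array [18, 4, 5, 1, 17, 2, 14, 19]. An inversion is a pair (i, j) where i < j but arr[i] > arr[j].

Finding inversions in [18, 4, 5, 1, 17, 2, 14, 19]:

(0, 1): arr[0]=18 > arr[1]=4
(0, 2): arr[0]=18 > arr[2]=5
(0, 3): arr[0]=18 > arr[3]=1
(0, 4): arr[0]=18 > arr[4]=17
(0, 5): arr[0]=18 > arr[5]=2
(0, 6): arr[0]=18 > arr[6]=14
(1, 3): arr[1]=4 > arr[3]=1
(1, 5): arr[1]=4 > arr[5]=2
(2, 3): arr[2]=5 > arr[3]=1
(2, 5): arr[2]=5 > arr[5]=2
(4, 5): arr[4]=17 > arr[5]=2
(4, 6): arr[4]=17 > arr[6]=14

Total inversions: 12

The array has 12 inversion(s): (0,1), (0,2), (0,3), (0,4), (0,5), (0,6), (1,3), (1,5), (2,3), (2,5), (4,5), (4,6). Each pair (i,j) satisfies i < j and arr[i] > arr[j].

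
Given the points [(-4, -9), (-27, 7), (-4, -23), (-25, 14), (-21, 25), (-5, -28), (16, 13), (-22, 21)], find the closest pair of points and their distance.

Computing all pairwise distances among 8 points:

d((-4, -9), (-27, 7)) = 28.0179
d((-4, -9), (-4, -23)) = 14.0
d((-4, -9), (-25, 14)) = 31.1448
d((-4, -9), (-21, 25)) = 38.0132
d((-4, -9), (-5, -28)) = 19.0263
d((-4, -9), (16, 13)) = 29.7321
d((-4, -9), (-22, 21)) = 34.9857
d((-27, 7), (-4, -23)) = 37.8021
d((-27, 7), (-25, 14)) = 7.2801
d((-27, 7), (-21, 25)) = 18.9737
d((-27, 7), (-5, -28)) = 41.3401
d((-27, 7), (16, 13)) = 43.4166
d((-27, 7), (-22, 21)) = 14.8661
d((-4, -23), (-25, 14)) = 42.5441
d((-4, -23), (-21, 25)) = 50.9215
d((-4, -23), (-5, -28)) = 5.099
d((-4, -23), (16, 13)) = 41.1825
d((-4, -23), (-22, 21)) = 47.5395
d((-25, 14), (-21, 25)) = 11.7047
d((-25, 14), (-5, -28)) = 46.5188
d((-25, 14), (16, 13)) = 41.0122
d((-25, 14), (-22, 21)) = 7.6158
d((-21, 25), (-5, -28)) = 55.3624
d((-21, 25), (16, 13)) = 38.8973
d((-21, 25), (-22, 21)) = 4.1231 <-- minimum
d((-5, -28), (16, 13)) = 46.0652
d((-5, -28), (-22, 21)) = 51.8652
d((16, 13), (-22, 21)) = 38.833

Closest pair: (-21, 25) and (-22, 21) with distance 4.1231

The closest pair is (-21, 25) and (-22, 21) with Euclidean distance 4.1231. For 8 points, brute-force pairwise comparison is shown above. For large n, the divide-and-conquer algorithm (sort by x, recurse on halves, check the dividing strip) achieves O(n log n).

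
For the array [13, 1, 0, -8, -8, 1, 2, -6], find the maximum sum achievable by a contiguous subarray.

Using Kadane's algorithm on [13, 1, 0, -8, -8, 1, 2, -6]:

Scanning through the array:
Position 1 (value 1): max_ending_here = 14, max_so_far = 14
Position 2 (value 0): max_ending_here = 14, max_so_far = 14
Position 3 (value -8): max_ending_here = 6, max_so_far = 14
Position 4 (value -8): max_ending_here = -2, max_so_far = 14
Position 5 (value 1): max_ending_here = 1, max_so_far = 14
Position 6 (value 2): max_ending_here = 3, max_so_far = 14
Position 7 (value -6): max_ending_here = -3, max_so_far = 14

Maximum subarray: [13, 1]
Maximum sum: 14

The maximum subarray is [13, 1] with sum 14. This subarray runs from index 0 to index 1.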